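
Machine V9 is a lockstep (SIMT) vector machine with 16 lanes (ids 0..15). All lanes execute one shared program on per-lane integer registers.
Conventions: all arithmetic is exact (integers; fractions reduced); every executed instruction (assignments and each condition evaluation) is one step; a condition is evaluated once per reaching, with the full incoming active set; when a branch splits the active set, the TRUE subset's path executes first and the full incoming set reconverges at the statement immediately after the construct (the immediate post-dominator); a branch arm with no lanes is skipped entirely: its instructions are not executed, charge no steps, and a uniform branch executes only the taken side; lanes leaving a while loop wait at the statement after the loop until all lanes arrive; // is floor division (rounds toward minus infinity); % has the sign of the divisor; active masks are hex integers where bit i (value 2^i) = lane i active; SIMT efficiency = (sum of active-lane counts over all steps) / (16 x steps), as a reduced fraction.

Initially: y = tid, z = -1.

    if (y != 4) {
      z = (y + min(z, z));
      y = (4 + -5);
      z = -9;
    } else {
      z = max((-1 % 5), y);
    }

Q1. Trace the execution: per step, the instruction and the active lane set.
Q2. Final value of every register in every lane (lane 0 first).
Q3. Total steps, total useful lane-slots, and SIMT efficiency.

step 0: eval (y != 4)                0xffff
step 1: z <- (y + min(z, z))         0xffef
step 2: y <- (4 + -5)                0xffef
step 3: z <- -9                      0xffef
step 4: z <- max((-1 % 5), y)        0x0010

Answer: 5 steps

y: -1,-1,-1,-1,4,-1,-1,-1,-1,-1,-1,-1,-1,-1,-1,-1
z: -9,-9,-9,-9,4,-9,-9,-9,-9,-9,-9,-9,-9,-9,-9,-9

steps = 5; useful = 62; efficiency = 62/80 = 31/40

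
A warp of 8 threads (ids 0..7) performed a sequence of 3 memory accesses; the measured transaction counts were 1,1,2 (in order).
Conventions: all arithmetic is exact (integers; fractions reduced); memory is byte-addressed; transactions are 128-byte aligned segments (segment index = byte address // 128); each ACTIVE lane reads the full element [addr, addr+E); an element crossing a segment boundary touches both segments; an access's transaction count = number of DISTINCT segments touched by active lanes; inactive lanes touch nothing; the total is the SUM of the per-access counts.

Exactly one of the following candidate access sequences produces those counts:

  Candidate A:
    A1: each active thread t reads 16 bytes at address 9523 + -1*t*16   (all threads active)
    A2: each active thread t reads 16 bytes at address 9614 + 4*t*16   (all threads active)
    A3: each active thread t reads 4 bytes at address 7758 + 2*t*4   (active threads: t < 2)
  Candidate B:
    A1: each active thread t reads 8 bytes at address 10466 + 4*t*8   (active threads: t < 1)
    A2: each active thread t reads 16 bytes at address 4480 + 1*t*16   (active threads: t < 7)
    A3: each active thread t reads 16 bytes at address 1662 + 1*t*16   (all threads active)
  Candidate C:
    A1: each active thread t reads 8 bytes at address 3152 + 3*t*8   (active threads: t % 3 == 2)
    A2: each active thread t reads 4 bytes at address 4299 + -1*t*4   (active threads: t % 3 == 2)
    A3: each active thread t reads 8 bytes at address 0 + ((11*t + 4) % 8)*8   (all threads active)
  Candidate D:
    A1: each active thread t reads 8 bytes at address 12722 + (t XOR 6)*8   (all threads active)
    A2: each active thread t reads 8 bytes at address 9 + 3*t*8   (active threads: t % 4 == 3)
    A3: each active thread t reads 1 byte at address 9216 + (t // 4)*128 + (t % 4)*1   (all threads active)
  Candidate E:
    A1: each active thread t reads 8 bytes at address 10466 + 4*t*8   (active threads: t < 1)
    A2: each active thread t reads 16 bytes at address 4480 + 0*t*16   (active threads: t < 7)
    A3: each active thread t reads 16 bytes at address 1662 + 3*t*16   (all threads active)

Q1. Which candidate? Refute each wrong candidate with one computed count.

A: A1 gives 2 transactions, not 1
C: A3 gives 1 transaction, not 2
D: A2 gives 2 transactions, not 1
E: A3 gives 4 transactions, not 2
B: all counts match (1,1,2)

Answer: B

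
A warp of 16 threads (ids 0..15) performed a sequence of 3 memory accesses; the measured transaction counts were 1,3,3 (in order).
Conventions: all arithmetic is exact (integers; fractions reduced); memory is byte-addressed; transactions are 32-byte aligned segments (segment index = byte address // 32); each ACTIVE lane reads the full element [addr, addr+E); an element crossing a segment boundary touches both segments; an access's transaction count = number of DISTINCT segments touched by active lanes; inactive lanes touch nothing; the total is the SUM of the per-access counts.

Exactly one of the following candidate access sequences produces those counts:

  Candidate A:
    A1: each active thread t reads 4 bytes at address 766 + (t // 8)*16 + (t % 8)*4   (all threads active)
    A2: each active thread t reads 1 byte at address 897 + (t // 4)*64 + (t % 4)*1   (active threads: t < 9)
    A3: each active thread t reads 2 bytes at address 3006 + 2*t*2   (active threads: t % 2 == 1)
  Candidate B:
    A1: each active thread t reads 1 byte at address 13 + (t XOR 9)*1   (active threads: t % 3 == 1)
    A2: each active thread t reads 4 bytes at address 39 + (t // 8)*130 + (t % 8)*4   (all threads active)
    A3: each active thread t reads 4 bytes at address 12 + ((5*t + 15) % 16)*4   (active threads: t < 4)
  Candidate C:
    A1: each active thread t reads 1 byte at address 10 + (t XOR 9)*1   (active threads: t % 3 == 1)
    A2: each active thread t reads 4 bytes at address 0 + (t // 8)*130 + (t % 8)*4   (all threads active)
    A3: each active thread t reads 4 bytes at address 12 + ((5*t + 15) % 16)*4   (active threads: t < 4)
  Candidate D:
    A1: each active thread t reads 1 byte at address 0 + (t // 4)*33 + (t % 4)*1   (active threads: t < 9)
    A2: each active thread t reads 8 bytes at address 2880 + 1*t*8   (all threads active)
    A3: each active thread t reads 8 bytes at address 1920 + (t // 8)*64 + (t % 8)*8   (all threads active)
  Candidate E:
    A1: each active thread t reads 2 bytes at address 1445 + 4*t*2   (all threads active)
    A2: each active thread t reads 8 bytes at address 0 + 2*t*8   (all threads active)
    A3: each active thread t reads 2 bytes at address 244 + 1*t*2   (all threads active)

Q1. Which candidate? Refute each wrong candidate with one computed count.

A: A1 gives 3 transactions, not 1
B: A2 gives 4 transactions, not 3
D: A1 gives 3 transactions, not 1
E: A1 gives 4 transactions, not 1
C: all counts match (1,3,3)

Answer: C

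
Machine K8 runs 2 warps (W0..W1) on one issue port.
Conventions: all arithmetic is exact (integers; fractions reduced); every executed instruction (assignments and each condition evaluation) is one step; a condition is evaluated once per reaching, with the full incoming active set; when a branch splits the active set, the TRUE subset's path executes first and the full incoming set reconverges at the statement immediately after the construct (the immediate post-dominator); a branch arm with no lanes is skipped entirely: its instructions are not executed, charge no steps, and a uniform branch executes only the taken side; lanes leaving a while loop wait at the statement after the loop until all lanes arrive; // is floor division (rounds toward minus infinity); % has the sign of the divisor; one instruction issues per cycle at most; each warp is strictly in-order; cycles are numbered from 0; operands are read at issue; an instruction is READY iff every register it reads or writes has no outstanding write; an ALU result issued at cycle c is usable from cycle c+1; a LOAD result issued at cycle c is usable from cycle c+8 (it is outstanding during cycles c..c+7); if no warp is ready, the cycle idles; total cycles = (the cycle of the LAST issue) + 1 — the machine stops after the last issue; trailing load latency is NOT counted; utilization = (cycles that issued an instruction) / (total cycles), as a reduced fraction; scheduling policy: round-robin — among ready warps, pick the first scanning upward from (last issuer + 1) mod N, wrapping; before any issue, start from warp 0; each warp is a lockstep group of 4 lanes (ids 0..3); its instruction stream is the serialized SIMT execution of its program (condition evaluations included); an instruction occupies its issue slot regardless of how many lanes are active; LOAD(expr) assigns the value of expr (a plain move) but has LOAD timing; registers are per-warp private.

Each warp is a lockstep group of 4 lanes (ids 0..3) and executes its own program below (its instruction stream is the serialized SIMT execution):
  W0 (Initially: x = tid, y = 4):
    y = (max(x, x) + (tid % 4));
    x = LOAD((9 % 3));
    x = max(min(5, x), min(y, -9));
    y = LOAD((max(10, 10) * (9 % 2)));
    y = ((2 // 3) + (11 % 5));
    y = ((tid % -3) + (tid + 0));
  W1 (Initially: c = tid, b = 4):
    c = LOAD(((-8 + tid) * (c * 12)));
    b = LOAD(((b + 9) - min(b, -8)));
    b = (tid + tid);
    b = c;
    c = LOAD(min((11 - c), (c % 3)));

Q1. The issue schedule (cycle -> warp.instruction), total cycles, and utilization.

cycle 0: W0.I0
cycle 1: W1.I0
cycle 2: W0.I1
cycle 3: W1.I1
cycle 4: idle
cycle 5: idle
cycle 6: idle
cycle 7: idle
cycle 8: idle
cycle 9: idle
cycle 10: W0.I2
cycle 11: W1.I2
cycle 12: W0.I3
cycle 13: W1.I3
cycle 14: W1.I4
cycle 15: idle
cycle 16: idle
cycle 17: idle
cycle 18: idle
cycle 19: idle
cycle 20: W0.I4
cycle 21: W0.I5

Answer: 22 cycles, utilization 1/2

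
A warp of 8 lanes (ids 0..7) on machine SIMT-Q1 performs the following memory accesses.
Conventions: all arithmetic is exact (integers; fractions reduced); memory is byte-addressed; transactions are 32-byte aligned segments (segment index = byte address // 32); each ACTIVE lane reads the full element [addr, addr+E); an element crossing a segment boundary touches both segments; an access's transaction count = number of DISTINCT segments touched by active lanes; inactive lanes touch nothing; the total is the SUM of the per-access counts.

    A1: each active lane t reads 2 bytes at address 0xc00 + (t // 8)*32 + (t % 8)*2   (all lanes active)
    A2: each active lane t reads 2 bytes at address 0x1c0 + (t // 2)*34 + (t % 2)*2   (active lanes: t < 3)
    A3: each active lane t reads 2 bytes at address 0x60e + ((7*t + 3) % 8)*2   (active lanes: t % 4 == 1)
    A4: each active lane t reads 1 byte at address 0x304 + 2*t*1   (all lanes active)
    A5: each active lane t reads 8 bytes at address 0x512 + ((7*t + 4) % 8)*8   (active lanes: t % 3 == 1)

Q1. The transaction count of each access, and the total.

A1: 1 transaction
A2: 2 transactions
A3: 1 transaction
A4: 1 transaction
A5: 3 transactions

Answer: 1,2,1,1,3; total 8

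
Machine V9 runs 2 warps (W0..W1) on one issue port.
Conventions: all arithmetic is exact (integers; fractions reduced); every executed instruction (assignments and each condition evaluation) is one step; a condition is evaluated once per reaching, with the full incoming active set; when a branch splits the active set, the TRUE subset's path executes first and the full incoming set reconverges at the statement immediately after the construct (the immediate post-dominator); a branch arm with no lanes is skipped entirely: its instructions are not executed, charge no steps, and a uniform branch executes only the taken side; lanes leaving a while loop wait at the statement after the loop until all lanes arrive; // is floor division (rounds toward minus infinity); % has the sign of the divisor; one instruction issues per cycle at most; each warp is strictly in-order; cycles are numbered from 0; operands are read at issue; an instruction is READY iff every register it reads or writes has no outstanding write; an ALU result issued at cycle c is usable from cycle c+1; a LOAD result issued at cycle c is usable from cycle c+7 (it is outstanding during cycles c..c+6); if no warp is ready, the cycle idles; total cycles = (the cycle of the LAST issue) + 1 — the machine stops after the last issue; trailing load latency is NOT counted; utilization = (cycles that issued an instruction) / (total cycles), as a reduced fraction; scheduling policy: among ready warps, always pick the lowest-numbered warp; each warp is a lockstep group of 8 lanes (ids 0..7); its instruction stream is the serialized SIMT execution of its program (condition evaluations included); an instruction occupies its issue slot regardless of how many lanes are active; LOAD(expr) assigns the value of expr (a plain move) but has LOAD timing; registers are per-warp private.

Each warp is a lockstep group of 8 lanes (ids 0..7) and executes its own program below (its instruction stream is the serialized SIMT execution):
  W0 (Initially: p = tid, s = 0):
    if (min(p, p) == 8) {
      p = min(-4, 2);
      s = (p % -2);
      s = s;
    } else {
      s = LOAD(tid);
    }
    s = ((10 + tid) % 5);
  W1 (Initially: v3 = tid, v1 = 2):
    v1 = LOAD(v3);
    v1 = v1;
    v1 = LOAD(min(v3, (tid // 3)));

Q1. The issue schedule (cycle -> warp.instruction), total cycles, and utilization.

cycle 0: W0.I0
cycle 1: W0.I1
cycle 2: W1.I0
cycle 3: idle
cycle 4: idle
cycle 5: idle
cycle 6: idle
cycle 7: idle
cycle 8: W0.I2
cycle 9: W1.I1
cycle 10: W1.I2

Answer: 11 cycles, utilization 6/11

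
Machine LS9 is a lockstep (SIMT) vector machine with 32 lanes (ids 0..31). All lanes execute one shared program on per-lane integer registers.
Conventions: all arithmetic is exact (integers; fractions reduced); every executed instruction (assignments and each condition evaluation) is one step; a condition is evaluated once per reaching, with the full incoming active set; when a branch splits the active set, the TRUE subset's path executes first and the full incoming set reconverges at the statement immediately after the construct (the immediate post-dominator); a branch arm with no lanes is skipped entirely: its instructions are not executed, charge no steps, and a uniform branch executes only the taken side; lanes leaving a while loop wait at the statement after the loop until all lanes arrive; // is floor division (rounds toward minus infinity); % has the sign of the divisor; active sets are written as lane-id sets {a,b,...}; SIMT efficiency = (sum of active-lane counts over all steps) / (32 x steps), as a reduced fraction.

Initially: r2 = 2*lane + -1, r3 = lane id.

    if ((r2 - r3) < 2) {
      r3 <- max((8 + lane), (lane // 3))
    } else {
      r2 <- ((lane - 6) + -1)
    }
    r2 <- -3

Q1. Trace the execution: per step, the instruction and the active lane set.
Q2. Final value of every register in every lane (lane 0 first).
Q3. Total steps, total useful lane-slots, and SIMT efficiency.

step 0: eval ((r2 - r3) < 2)         {0,1,2,3,4,5,6,7,8,9,10,11,12,13,14,15,16,17,18,19,20,21,22,23,24,25,26,27,28,29,30,31}
step 1: r3 <- max((8 + lane), (lane // 3)) {0,1,2}
step 2: r2 <- ((lane - 6) + -1)      {3,4,5,6,7,8,9,10,11,12,13,14,15,16,17,18,19,20,21,22,23,24,25,26,27,28,29,30,31}
step 3: r2 <- -3                     {0,1,2,3,4,5,6,7,8,9,10,11,12,13,14,15,16,17,18,19,20,21,22,23,24,25,26,27,28,29,30,31}

Answer: 4 steps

r2: -3,-3,-3,-3,-3,-3,-3,-3,-3,-3,-3,-3,-3,-3,-3,-3,-3,-3,-3,-3,-3,-3,-3,-3,-3,-3,-3,-3,-3,-3,-3,-3
r3: 8,9,10,3,4,5,6,7,8,9,10,11,12,13,14,15,16,17,18,19,20,21,22,23,24,25,26,27,28,29,30,31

steps = 4; useful = 96; efficiency = 96/128 = 3/4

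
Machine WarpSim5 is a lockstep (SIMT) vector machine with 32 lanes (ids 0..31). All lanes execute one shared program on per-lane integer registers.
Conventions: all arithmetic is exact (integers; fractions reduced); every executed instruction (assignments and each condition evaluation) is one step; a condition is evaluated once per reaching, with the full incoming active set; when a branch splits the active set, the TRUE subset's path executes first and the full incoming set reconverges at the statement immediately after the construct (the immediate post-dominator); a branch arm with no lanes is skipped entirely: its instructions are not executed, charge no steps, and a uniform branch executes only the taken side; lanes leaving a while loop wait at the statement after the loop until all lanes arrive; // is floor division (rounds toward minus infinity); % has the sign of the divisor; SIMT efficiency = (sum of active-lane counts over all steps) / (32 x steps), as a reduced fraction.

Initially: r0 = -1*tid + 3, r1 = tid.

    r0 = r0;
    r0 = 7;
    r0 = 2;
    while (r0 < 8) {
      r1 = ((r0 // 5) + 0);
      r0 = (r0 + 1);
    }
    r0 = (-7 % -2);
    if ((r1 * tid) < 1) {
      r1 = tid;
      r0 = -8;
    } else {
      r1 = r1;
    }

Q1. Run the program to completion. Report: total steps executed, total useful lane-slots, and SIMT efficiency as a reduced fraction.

Answer: 27 steps, 801 useful, 89/96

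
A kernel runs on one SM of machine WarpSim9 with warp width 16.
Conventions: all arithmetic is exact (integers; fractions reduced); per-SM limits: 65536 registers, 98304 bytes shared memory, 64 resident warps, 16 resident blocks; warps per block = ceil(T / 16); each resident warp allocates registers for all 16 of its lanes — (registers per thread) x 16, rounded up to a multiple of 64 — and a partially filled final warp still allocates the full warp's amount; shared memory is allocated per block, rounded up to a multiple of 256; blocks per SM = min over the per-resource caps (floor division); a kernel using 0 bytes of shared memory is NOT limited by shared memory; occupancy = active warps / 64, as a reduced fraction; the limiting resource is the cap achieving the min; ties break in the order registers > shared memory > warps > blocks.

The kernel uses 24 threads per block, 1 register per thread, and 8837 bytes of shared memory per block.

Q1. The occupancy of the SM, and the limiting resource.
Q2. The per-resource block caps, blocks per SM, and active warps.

Answer: occupancy 5/16, limited by shared memory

registers: 512 blocks
shared memory: 10 blocks
warps: 32 blocks
blocks: 16 blocks

Answer: 10 blocks, 20 active warps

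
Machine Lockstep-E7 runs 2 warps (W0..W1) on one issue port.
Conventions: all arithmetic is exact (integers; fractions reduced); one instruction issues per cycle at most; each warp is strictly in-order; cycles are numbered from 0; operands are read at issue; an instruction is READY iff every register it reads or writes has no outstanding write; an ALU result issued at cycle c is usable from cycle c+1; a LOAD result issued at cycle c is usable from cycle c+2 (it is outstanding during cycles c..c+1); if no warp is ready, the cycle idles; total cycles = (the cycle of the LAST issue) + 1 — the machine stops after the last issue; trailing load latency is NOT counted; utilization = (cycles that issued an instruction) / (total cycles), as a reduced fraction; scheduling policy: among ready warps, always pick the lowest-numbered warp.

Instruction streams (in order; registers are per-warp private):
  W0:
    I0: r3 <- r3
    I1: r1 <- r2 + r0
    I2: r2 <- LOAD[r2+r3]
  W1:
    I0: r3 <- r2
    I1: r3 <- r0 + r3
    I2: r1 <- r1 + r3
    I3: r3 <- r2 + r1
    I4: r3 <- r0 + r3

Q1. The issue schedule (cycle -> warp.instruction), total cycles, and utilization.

cycle 0: W0.I0
cycle 1: W0.I1
cycle 2: W0.I2
cycle 3: W1.I0
cycle 4: W1.I1
cycle 5: W1.I2
cycle 6: W1.I3
cycle 7: W1.I4

Answer: 8 cycles, utilization 1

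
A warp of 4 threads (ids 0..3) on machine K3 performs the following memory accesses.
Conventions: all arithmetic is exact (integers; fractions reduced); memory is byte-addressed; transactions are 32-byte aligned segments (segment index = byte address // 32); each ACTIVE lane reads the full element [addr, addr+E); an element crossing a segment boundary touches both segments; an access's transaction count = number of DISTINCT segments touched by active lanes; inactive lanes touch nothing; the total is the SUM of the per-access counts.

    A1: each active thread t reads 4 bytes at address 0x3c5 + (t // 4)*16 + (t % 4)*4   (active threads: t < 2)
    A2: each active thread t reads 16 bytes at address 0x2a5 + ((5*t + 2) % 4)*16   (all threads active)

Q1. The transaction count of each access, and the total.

A1: 1 transaction
A2: 3 transactions

Answer: 1,3; total 4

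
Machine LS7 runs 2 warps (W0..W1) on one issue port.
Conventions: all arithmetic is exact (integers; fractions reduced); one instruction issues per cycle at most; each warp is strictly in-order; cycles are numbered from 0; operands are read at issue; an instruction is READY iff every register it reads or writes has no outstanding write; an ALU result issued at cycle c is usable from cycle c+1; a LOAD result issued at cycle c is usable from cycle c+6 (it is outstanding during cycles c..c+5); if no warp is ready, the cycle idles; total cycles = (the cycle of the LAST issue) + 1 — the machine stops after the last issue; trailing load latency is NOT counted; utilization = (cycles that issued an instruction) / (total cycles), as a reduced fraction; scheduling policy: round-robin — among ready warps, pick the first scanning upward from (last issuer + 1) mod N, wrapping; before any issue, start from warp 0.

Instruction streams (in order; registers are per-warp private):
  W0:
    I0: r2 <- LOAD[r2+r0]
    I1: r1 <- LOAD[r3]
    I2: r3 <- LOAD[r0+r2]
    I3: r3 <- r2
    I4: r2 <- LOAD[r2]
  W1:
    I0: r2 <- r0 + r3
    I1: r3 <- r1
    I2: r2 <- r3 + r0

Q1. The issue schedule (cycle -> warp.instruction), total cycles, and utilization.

cycle 0: W0.I0
cycle 1: W1.I0
cycle 2: W0.I1
cycle 3: W1.I1
cycle 4: W1.I2
cycle 5: idle
cycle 6: W0.I2
cycle 7: idle
cycle 8: idle
cycle 9: idle
cycle 10: idle
cycle 11: idle
cycle 12: W0.I3
cycle 13: W0.I4

Answer: 14 cycles, utilization 4/7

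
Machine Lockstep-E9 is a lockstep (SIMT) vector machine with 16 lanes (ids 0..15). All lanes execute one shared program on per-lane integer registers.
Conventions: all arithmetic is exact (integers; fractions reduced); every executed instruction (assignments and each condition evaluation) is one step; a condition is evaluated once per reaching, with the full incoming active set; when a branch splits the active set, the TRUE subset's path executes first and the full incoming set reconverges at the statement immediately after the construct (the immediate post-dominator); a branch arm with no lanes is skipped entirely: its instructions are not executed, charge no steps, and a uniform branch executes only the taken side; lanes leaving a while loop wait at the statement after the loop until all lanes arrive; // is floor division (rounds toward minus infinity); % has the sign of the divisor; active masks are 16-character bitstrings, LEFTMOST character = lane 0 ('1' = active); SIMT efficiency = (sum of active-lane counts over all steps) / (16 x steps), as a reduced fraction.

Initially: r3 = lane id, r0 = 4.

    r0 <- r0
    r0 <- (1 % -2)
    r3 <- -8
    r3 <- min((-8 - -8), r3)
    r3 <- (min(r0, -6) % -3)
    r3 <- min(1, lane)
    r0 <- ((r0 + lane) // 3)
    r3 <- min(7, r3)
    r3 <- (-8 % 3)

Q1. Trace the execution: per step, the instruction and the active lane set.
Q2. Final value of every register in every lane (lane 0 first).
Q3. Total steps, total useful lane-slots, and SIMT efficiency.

step 0: r0 <- r0                     1111111111111111
step 1: r0 <- (1 % -2)               1111111111111111
step 2: r3 <- -8                     1111111111111111
step 3: r3 <- min((-8 - -8), r3)     1111111111111111
step 4: r3 <- (min(r0, -6) % -3)     1111111111111111
step 5: r3 <- min(1, lane)           1111111111111111
step 6: r0 <- ((r0 + lane) // 3)     1111111111111111
step 7: r3 <- min(7, r3)             1111111111111111
step 8: r3 <- (-8 % 3)               1111111111111111

Answer: 9 steps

r3: 1,1,1,1,1,1,1,1,1,1,1,1,1,1,1,1
r0: -1,0,0,0,1,1,1,2,2,2,3,3,3,4,4,4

steps = 9; useful = 144; efficiency = 144/144 = 1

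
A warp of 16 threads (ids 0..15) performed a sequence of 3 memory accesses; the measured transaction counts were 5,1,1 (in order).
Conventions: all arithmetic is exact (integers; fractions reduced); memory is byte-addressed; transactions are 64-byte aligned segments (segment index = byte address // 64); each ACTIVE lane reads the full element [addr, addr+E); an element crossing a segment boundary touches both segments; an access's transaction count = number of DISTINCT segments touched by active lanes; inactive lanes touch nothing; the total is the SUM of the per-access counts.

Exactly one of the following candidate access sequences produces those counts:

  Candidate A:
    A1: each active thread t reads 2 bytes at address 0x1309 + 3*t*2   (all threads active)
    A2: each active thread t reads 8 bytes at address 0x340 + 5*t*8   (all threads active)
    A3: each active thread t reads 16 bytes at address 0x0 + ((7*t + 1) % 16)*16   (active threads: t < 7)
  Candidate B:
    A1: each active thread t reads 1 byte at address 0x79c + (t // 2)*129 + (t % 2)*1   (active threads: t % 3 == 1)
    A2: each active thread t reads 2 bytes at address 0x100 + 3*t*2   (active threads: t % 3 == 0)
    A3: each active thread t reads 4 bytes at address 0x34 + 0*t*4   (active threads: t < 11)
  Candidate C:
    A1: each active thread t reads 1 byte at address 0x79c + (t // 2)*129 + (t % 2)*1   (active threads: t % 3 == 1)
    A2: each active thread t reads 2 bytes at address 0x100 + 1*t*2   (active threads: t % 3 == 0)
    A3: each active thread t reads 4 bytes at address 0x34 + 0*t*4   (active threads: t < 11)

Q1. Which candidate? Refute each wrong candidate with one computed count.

A: A1 gives 2 transactions, not 5
B: A2 gives 2 transactions, not 1
C: all counts match (5,1,1)

Answer: C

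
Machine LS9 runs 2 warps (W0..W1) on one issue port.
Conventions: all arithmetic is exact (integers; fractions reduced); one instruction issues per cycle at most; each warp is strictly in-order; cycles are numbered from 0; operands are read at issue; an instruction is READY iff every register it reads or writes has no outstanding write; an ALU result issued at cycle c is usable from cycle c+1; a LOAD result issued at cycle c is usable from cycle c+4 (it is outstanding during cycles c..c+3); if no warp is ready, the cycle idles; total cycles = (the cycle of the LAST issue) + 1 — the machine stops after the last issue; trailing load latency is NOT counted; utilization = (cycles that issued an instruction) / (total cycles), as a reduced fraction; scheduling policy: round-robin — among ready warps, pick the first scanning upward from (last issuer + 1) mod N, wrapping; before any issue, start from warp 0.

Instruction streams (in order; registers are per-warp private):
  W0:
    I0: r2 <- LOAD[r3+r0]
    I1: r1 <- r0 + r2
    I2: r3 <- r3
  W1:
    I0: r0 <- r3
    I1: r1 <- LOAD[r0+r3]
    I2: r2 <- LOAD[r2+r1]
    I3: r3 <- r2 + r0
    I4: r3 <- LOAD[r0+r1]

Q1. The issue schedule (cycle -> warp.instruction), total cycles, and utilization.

cycle 0: W0.I0
cycle 1: W1.I0
cycle 2: W1.I1
cycle 3: idle
cycle 4: W0.I1
cycle 5: W0.I2
cycle 6: W1.I2
cycle 7: idle
cycle 8: idle
cycle 9: idle
cycle 10: W1.I3
cycle 11: W1.I4

Answer: 12 cycles, utilization 2/3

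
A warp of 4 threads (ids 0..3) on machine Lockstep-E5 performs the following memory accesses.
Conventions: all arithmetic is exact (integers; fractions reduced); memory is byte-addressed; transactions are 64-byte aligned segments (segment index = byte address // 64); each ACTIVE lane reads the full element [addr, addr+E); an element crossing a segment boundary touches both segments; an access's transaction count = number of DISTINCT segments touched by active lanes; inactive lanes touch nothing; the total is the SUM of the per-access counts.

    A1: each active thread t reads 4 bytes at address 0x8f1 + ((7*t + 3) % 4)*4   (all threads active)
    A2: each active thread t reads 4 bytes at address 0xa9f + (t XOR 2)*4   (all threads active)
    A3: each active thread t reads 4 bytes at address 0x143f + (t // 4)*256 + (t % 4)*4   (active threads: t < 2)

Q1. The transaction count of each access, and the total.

A1: 2 transactions
A2: 1 transaction
A3: 2 transactions

Answer: 2,1,2; total 5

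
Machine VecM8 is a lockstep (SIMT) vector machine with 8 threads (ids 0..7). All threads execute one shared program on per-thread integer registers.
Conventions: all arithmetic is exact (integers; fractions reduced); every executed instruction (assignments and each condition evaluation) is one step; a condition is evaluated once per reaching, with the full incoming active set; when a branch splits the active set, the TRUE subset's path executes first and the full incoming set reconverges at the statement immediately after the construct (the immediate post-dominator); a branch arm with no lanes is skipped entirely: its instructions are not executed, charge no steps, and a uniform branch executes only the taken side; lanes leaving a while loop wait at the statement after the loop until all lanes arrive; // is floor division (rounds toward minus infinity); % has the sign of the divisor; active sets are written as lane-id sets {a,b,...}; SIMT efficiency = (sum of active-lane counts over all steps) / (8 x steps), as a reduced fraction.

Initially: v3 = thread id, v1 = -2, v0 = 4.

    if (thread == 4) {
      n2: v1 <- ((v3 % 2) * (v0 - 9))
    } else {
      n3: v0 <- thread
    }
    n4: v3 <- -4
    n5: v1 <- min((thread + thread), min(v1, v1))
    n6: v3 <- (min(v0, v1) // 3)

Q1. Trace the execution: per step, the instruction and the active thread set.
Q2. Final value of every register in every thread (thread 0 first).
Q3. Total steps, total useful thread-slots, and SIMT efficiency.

step 0: eval (thread == 4)           {0,1,2,3,4,5,6,7}
step 1: v1 <- ((v3 % 2) * (v0 - 9))  {4}
step 2: v0 <- thread                 {0,1,2,3,5,6,7}
step 3: v3 <- -4                     {0,1,2,3,4,5,6,7}
step 4: v1 <- min((thread + thread), min(v1, v1)) {0,1,2,3,4,5,6,7}
step 5: v3 <- (min(v0, v1) // 3)     {0,1,2,3,4,5,6,7}

Answer: 6 steps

v3: -1,-1,-1,-1,0,-1,-1,-1
v1: -2,-2,-2,-2,0,-2,-2,-2
v0: 0,1,2,3,4,5,6,7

steps = 6; useful = 40; efficiency = 40/48 = 5/6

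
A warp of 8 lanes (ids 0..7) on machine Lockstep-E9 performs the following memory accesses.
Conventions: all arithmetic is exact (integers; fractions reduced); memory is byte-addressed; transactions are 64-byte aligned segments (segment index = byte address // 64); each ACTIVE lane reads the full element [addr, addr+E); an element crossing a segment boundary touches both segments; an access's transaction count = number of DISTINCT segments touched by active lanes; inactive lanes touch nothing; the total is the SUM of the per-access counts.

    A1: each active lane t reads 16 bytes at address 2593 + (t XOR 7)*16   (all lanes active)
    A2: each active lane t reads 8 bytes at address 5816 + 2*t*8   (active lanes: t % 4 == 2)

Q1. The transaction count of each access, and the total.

A1: 3 transactions
A2: 2 transactions

Answer: 3,2; total 5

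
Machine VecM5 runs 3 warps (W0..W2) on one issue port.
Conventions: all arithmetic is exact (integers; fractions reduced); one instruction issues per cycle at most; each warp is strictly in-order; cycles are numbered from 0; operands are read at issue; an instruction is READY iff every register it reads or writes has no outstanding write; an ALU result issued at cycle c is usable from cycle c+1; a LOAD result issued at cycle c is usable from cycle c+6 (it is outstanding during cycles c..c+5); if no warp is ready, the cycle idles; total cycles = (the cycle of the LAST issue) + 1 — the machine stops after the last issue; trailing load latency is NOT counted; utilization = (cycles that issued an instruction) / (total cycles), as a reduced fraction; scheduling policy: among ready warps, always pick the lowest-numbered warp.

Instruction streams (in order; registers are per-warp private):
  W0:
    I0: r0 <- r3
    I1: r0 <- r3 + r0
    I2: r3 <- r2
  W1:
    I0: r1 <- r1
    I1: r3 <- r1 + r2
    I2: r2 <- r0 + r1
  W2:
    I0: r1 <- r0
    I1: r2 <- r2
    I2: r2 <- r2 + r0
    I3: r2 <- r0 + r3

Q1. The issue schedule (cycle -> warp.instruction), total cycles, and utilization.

cycle 0: W0.I0
cycle 1: W0.I1
cycle 2: W0.I2
cycle 3: W1.I0
cycle 4: W1.I1
cycle 5: W1.I2
cycle 6: W2.I0
cycle 7: W2.I1
cycle 8: W2.I2
cycle 9: W2.I3

Answer: 10 cycles, utilization 1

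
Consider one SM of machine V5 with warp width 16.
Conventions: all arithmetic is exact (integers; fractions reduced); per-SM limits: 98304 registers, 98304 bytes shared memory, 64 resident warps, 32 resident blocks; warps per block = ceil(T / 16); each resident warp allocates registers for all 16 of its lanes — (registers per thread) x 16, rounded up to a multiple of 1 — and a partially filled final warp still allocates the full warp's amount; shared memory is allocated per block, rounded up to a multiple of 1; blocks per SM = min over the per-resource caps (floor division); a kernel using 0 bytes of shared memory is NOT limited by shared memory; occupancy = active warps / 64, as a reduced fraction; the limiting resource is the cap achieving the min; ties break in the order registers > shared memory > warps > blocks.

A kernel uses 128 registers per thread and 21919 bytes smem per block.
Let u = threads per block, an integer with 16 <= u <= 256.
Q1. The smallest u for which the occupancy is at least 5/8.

Answer: u = 145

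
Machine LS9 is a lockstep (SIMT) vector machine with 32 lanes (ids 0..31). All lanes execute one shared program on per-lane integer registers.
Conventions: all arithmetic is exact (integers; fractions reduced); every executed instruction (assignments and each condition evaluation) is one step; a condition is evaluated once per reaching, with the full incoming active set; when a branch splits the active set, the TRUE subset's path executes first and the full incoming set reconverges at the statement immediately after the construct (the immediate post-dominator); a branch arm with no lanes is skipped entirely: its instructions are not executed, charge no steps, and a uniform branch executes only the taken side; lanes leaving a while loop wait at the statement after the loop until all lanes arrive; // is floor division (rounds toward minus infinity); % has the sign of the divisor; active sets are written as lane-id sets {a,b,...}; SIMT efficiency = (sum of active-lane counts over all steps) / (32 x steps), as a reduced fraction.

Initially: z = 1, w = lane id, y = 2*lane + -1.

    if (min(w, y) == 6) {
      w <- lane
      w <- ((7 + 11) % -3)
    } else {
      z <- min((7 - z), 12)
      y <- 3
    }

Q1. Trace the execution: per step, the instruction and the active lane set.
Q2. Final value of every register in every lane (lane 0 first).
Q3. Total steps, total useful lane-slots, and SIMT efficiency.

step 0: eval (min(w, y) == 6)        {0,1,2,3,4,5,6,7,8,9,10,11,12,13,14,15,16,17,18,19,20,21,22,23,24,25,26,27,28,29,30,31}
step 1: w <- lane                    {6}
step 2: w <- ((7 + 11) % -3)         {6}
step 3: z <- min((7 - z), 12)        {0,1,2,3,4,5,7,8,9,10,11,12,13,14,15,16,17,18,19,20,21,22,23,24,25,26,27,28,29,30,31}
step 4: y <- 3                       {0,1,2,3,4,5,7,8,9,10,11,12,13,14,15,16,17,18,19,20,21,22,23,24,25,26,27,28,29,30,31}

Answer: 5 steps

z: 6,6,6,6,6,6,1,6,6,6,6,6,6,6,6,6,6,6,6,6,6,6,6,6,6,6,6,6,6,6,6,6
w: 0,1,2,3,4,5,0,7,8,9,10,11,12,13,14,15,16,17,18,19,20,21,22,23,24,25,26,27,28,29,30,31
y: 3,3,3,3,3,3,11,3,3,3,3,3,3,3,3,3,3,3,3,3,3,3,3,3,3,3,3,3,3,3,3,3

steps = 5; useful = 96; efficiency = 96/160 = 3/5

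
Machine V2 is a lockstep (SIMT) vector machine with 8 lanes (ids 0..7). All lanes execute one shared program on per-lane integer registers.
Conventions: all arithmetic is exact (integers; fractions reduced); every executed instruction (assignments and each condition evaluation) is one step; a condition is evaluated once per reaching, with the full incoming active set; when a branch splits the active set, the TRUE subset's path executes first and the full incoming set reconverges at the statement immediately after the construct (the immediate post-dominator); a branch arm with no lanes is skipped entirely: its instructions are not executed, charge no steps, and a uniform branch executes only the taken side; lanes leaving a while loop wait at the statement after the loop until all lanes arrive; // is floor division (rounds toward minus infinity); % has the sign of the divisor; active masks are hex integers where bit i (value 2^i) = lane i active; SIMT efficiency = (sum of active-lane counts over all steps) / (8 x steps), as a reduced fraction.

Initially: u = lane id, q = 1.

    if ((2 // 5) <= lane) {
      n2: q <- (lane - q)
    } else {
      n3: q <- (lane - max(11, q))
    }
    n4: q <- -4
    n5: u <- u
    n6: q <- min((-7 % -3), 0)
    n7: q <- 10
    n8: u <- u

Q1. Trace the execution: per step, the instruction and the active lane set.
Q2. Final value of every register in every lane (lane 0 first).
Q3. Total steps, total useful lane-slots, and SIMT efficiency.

step 0: eval ((2 // 5) <= lane)      0xff
step 1: q <- (lane - q)              0xff
step 2: q <- -4                      0xff
step 3: u <- u                       0xff
step 4: q <- min((-7 % -3), 0)       0xff
step 5: q <- 10                      0xff
step 6: u <- u                       0xff

Answer: 7 steps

u: 0,1,2,3,4,5,6,7
q: 10,10,10,10,10,10,10,10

steps = 7; useful = 56; efficiency = 56/56 = 1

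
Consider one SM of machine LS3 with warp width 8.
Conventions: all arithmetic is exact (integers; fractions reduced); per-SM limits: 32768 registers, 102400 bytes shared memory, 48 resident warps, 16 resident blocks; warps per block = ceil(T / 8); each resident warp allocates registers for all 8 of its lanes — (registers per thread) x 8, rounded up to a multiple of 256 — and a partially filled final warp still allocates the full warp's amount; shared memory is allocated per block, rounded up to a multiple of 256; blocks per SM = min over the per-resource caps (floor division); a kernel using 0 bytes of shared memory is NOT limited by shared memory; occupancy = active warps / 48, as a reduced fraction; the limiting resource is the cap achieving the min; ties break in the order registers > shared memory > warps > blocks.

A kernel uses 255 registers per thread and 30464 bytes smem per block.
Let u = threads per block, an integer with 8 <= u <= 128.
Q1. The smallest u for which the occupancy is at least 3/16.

Answer: u = 17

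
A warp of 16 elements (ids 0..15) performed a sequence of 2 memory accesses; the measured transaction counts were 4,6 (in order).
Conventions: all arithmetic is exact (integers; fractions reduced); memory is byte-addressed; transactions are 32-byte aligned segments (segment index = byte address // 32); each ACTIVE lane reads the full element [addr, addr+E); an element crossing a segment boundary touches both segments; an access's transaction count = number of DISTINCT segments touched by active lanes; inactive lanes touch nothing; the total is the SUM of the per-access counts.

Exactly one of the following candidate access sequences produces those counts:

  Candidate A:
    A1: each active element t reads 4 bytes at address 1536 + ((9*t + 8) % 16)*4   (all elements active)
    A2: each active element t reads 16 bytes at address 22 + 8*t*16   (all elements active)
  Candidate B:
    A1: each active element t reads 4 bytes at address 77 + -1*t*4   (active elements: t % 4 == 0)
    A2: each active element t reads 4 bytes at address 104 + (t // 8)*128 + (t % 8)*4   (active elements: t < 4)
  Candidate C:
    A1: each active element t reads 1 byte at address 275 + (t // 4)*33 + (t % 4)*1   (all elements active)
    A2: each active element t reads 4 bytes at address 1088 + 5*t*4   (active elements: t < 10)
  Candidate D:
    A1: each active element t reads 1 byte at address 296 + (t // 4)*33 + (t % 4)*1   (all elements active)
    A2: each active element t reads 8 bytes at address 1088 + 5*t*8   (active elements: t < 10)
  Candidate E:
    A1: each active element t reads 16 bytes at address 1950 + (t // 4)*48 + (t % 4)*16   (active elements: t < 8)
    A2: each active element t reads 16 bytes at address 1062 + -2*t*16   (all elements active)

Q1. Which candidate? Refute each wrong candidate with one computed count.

A: A1 gives 2 transactions, not 4
B: A1 gives 3 transactions, not 4
D: A2 gives 10 transactions, not 6
E: A1 gives 5 transactions, not 4
C: all counts match (4,6)

Answer: C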